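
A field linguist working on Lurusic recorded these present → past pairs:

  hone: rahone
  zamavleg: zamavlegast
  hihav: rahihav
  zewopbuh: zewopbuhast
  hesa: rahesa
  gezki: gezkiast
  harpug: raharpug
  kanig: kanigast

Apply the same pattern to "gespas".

harpug and zamavleg both end in -g yet inflect differently (raharpug, zamavlegast), so the final letter is not what conditions the rule; the first letter is.
"gespas" begins with g-. The one such stem in the data (gezki → gezkiast) adds -ast, so the same rule applies.
So gespas → gespasast.

gespasast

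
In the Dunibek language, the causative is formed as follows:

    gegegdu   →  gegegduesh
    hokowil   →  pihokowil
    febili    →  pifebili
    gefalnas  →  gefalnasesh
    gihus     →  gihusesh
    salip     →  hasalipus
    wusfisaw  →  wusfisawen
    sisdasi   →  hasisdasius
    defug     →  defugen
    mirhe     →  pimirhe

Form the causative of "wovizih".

sisdasi and febili both end in -i yet inflect differently (hasisdasius, pifebili), so the final letter is not what conditions the rule; the first letter is.
"wovizih" begins with w-. The one such stem in the data (wusfisaw → wusfisawen) adds -en, so the same rule applies.
So wovizih → wovizihen.

wovizihen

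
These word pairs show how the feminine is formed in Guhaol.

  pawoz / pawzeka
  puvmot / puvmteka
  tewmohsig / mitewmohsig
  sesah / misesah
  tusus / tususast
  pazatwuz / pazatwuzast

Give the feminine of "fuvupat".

"fuvupat" has last vowel 'a'. The one such stem in the data (sesah → misesah) adds the prefix mi-, so the same rule applies.
So fuvupat → mifuvupat.

mifuvupat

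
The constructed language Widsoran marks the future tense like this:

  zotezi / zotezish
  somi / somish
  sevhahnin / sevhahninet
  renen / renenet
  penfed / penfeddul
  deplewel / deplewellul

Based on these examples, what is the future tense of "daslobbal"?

daslobballul

zotezi and sevhahnin both have last vowel 'i' yet inflect differently (zotezish, sevhahninet), so the last vowel is not what conditions the rule; the final letter is.
"daslobbal" ends in -l. The one such stem in the data (deplewel → deplewellul) doubles the final consonant and adds -ul (as does penfed), so the same rule applies.
So daslobbal → daslobballul.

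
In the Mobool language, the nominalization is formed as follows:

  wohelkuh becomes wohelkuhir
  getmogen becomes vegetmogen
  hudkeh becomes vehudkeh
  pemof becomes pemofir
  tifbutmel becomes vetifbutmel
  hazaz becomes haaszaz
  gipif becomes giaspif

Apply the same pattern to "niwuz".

"niwuz" has last vowel 'u'. The one such stem in the data (wohelkuh → wohelkuhir) adds -ir, so the same rule applies.
The other patterns: stems whose last vowel is 'e' add the prefix ve-; stems whose last vowel is 'a' or 'i' insert -as- after the first vowel.
So niwuz → niwuzir.

niwuzir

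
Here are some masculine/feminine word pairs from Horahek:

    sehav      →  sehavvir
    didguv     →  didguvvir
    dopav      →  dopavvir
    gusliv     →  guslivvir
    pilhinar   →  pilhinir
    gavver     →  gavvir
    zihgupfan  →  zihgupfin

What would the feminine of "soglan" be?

soglin

sehav and pilhinar both have last vowel 'a' yet inflect differently (sehavvir, pilhinir), so the last vowel is not what conditions the rule; the final letter is.
"soglan" ends in -n. The one such stem in the data (zihgupfan → zihgupfin) changes the last vowel to 'i' (as do pilhinar, gavver), so the same rule applies.
The other pattern: stems ending in -v double the final consonant and add -ir.
So soglan → soglin.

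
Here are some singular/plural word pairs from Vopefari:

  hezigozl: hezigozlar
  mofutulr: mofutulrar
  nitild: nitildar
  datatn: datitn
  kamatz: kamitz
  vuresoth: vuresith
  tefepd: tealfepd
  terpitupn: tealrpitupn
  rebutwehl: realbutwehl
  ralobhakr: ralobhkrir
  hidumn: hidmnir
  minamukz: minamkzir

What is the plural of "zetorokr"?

zetorkrir

nitild and tefepd both end in -d yet inflect differently (nitildar, tealfepd), so the final letter is not what conditions the rule; the second-to-last letter is.
"zetorokr" has second-to-last letter 'k'. The stems whose second-to-last letter is 'k' (ralobhakr → ralobhkrir, minamukz → minamkzir) delete the last vowel and add -ir.
So zetorokr → zetorkrir.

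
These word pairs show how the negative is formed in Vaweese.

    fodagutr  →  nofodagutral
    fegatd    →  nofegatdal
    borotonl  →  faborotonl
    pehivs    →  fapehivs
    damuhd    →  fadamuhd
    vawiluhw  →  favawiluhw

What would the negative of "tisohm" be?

fatisohm

"tisohm" has second-to-last letter 'h'. The stems whose second-to-last letter is 'h' (damuhd → fadamuhd, vawiluhw → favawiluhw) add the prefix fa-.
The other pattern: stems whose second-to-last letter is 't' add no- … -al around the stem.
So tisohm → fatisohm.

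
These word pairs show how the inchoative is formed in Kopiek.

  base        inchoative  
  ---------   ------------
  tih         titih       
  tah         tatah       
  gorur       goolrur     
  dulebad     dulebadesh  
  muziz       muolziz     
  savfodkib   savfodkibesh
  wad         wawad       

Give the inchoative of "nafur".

naolfur

"nafur" has 2 vowels. The stems with 2 vowels (gorur → goolrur, muziz → muolziz) insert -ol- after the first vowel.
The other patterns: stems with 1 vowel repeat the first consonant+vowel as a prefix; stems with 3 vowels add -esh.
So nafur → naolfur.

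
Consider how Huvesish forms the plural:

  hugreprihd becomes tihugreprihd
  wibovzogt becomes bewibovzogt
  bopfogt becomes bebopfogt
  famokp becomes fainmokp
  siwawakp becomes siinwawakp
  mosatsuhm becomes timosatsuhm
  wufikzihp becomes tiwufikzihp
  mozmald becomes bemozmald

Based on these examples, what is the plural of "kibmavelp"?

"kibmavelp" has second-to-last letter 'l'. The one such stem in the data (mozmald → bemozmald) adds the prefix be-, so the same rule applies.
So kibmavelp → bekibmavelp.

bekibmavelp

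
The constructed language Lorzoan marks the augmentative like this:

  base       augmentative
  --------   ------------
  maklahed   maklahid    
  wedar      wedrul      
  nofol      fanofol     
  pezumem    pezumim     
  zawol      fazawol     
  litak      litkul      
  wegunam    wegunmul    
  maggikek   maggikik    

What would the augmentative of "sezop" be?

fasezop

wegunam and pezumem both end in -m yet inflect differently (wegunmul, pezumim), so the final letter is not what conditions the rule; the last vowel is.
"sezop" has last vowel 'o'. The stems whose last vowel is 'o' (zawol → fazawol, nofol → fanofol) add the prefix fa-.
The other patterns: stems whose last vowel is 'a' delete the last vowel and add -ul; stems whose last vowel is 'e' change the last vowel to 'i'.
So sezop → fasezop.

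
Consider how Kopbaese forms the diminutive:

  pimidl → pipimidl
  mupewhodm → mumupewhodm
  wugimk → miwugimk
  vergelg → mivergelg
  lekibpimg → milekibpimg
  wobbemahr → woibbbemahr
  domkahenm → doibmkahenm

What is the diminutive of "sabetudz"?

sasabetudz

mupewhodm and domkahenm both end in -m yet inflect differently (mumupewhodm, doibmkahenm), so the final letter is not what conditions the rule; the second-to-last letter is.
"sabetudz" has second-to-last letter 'd'. The stems whose second-to-last letter is 'd' (pimidl → pipimidl, mupewhodm → mumupewhodm) repeat the first consonant+vowel as a prefix.
The other patterns: stems whose second-to-last letter is 'l' or 'm' add the prefix mi-; stems whose second-to-last letter is 'h' or 'n' insert -ib- after the first vowel.
So sabetudz → sasabetudz.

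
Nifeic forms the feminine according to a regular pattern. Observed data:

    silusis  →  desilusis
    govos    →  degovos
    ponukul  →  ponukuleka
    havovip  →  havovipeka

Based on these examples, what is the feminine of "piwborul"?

"piwborul" ends in -l. The one such stem in the data (ponukul → ponukuleka) adds -eka, so the same rule applies.
The other pattern: stems ending in -s add the prefix de-.
So piwborul → piwboruleka.

piwboruleka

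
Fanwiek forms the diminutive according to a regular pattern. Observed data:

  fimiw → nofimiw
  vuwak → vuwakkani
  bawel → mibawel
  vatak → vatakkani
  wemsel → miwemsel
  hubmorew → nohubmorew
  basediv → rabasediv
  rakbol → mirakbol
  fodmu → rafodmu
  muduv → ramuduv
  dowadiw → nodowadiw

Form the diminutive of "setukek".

dowadiw and basediv both have last vowel 'i' yet inflect differently (nodowadiw, rabasediv), so the last vowel is not what conditions the rule; the final letter is.
"setukek" ends in -k. The stems ending in -k (vuwak → vuwakkani, vatak → vatakkani) double the final consonant and add -ani.
So setukek → setukekkani.

setukekkani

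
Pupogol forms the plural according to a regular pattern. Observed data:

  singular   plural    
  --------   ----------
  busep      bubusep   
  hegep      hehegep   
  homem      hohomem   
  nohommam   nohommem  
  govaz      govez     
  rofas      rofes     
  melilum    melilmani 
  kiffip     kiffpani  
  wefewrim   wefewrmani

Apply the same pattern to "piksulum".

piksulmani

homem and nohommam both end in -m yet inflect differently (hohomem, nohommem), so the final letter is not what conditions the rule; the last vowel is.
"piksulum" has last vowel 'u'. The one such stem in the data (melilum → melilmani) deletes the last vowel and adds -ani (as do kiffip, wefewrim), so the same rule applies.
So piksulum → piksulmani.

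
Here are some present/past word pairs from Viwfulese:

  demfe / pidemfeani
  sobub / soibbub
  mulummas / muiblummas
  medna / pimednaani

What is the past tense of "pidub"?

mulummas and medna both have last vowel 'a' yet inflect differently (muiblummas, pimednaani), so the last vowel is not what conditions the rule; whether the stem ends in a vowel or a consonant is.
"pidub" ends in a consonant. The stems ending in a consonant (sobub → soibbub, mulummas → muiblummas) insert -ib- after the first vowel.
So pidub → piibdub.

piibdub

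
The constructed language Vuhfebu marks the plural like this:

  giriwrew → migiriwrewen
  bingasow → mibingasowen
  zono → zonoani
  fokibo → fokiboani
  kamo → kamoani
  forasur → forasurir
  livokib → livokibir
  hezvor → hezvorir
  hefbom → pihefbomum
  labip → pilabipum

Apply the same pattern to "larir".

"larir" ends in -r. The stems ending in -r (forasur → forasurir, hezvor → hezvorir) add -ir.
So larir → laririr.

laririr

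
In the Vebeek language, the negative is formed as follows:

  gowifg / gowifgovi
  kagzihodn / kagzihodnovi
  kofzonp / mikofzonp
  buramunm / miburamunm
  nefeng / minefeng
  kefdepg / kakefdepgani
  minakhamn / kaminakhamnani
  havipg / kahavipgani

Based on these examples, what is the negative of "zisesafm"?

zisesafmovi

gowifg and nefeng both end in -g yet inflect differently (gowifgovi, minefeng), so the final letter is not what conditions the rule; the second-to-last letter is.
"zisesafm" has second-to-last letter 'f'. The one such stem in the data (gowifg → gowifgovi) adds -ovi, so the same rule applies.
So zisesafm → zisesafmovi.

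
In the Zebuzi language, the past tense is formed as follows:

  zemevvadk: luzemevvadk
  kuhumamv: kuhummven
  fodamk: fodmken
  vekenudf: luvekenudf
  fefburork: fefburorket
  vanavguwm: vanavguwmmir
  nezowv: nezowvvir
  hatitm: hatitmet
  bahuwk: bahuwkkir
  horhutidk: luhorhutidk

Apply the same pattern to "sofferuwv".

"sofferuwv" has second-to-last letter 'w'. The stems whose second-to-last letter is 'w' (vanavguwm → vanavguwmmir, nezowv → nezowvvir, bahuwk → bahuwkkir) double the final consonant and add -ir.
The other patterns: stems whose second-to-last letter is 'm' delete the last vowel and add -en; stems whose second-to-last letter is 'd' add the prefix lu-; stems whose second-to-last letter is 'r' or 't' add -et.
So sofferuwv → sofferuwvvir.

sofferuwvvir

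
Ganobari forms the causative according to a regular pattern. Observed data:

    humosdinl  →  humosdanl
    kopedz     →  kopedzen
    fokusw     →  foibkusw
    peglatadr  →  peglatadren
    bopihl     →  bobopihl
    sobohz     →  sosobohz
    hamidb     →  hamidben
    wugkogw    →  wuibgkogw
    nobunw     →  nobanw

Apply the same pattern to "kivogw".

"kivogw" has second-to-last letter 'g'. The one such stem in the data (wugkogw → wuibgkogw) inserts -ib- after the first vowel (as does fokusw), so the same rule applies.
So kivogw → kiibvogw.

kiibvogw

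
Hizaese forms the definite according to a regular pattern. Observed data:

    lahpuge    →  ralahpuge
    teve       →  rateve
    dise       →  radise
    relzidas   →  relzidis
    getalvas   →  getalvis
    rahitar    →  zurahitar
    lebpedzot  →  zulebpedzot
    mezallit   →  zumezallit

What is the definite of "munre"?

"munre" ends in -e. The stems ending in -e (lahpuge → ralahpuge, teve → rateve, dise → radise) add the prefix ra-.
The other patterns: stems ending in -s change the last vowel to 'i'; stems ending in -r or -t add the prefix zu-.
So munre → ramunre.

ramunre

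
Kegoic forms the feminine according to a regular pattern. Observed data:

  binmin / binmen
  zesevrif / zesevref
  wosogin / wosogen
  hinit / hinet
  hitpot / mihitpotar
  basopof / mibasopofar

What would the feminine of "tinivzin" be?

tinivzen

"tinivzin" has last vowel 'i'. The stems whose last vowel is 'i' (binmin → binmen, zesevrif → zesevref, wosogin → wosogen) change the last vowel to 'e'.
So tinivzin → tinivzen.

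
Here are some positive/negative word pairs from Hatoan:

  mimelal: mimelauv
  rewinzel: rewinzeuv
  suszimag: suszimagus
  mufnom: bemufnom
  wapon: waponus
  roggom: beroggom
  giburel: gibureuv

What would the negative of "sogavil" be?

sogaviuv

mimelal and suszimag both have last vowel 'a' yet inflect differently (mimelauv, suszimagus), so the last vowel is not what conditions the rule; the final letter is.
"sogavil" ends in -l. The stems ending in -l (rewinzel → rewinzeuv, giburel → gibureuv, mimelal → mimelauv) drop the final letter and add -uv.
So sogavil → sogaviuv.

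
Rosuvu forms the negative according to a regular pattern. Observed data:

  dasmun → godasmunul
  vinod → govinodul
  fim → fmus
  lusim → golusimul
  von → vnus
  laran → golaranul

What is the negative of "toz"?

tzus

"toz" has 1 vowel. The stems with 1 vowel (fim → fmus, von → vnus) delete the last vowel and add -us.
So toz → tzus.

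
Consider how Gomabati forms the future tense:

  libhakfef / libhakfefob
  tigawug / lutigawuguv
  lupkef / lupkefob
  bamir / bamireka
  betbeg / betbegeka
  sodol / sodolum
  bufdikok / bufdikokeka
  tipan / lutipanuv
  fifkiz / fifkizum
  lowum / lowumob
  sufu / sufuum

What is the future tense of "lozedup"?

lozedupob

tigawug and betbeg both end in -g yet inflect differently (lutigawuguv, betbegeka), so the final letter is not what conditions the rule; the first letter is.
"lozedup" begins with l-. The stems beginning with l- (lupkef → lupkefob, lowum → lowumob, libhakfef → libhakfefob) add -ob.
So lozedup → lozedupob.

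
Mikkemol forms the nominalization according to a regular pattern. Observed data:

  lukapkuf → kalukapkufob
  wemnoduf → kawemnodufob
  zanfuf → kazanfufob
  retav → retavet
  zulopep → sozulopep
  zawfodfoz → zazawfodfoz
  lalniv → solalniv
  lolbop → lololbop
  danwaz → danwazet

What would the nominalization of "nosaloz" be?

"nosaloz" has last vowel 'o'. The stems whose last vowel is 'o' (lolbop → lololbop, zawfodfoz → zazawfodfoz) repeat the first consonant+vowel as a prefix.
The other patterns: stems whose last vowel is 'e' or 'i' add the prefix so-; stems whose last vowel is 'a' add -et; stems whose last vowel is 'u' add ka- … -ob around the stem.
So nosaloz → nonosaloz.

nonosaloz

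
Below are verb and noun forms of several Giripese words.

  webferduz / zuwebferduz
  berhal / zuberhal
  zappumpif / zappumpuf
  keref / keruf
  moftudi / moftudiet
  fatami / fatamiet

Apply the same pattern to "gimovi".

zappumpif and moftudi both have last vowel 'i' yet inflect differently (zappumpuf, moftudiet), so the last vowel is not what conditions the rule; the final letter is.
"gimovi" ends in -i. The stems ending in -i (moftudi → moftudiet, fatami → fatamiet) add -et.
The other patterns: stems ending in -l or -z add the prefix zu-; stems ending in -f change the last vowel to 'u'.
So gimovi → gimoviet.

gimoviet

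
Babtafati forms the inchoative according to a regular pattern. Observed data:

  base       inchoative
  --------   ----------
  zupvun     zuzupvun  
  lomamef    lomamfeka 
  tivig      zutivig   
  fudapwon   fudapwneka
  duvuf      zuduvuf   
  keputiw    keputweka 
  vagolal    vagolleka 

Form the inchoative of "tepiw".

lomamef and duvuf both end in -f yet inflect differently (lomamfeka, zuduvuf), so the final letter is not what conditions the rule; the number of vowels is.
"tepiw" has 2 vowels. The stems with 2 vowels (duvuf → zuduvuf, zupvun → zuzupvun, tivig → zutivig) add the prefix zu-.
So tepiw → zutepiw.

zutepiw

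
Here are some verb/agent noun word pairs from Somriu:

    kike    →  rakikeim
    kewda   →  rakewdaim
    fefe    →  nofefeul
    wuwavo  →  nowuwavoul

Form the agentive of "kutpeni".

"kutpeni" begins with k-. The stems beginning with k- (kewda → rakewdaim, kike → rakikeim) add ra- … -im around the stem.
So kutpeni → rakutpeniim.

rakutpeniim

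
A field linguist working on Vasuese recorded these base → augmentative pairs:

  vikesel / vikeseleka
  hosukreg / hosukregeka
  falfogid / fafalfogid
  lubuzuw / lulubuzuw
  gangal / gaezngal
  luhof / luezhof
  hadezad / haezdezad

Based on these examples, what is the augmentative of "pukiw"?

vikesel and gangal both end in -l yet inflect differently (vikeseleka, gaezngal), so the final letter is not what conditions the rule; the last vowel is.
"pukiw" has last vowel 'i'. The one such stem in the data (falfogid → fafalfogid) repeats the first consonant+vowel as a prefix (as does lubuzuw), so the same rule applies.
So pukiw → pupukiw.

pupukiw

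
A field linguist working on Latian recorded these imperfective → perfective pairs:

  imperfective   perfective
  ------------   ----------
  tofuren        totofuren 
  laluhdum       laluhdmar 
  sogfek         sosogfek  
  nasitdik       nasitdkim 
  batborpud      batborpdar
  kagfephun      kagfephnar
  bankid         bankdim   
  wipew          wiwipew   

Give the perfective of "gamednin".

tofuren and kagfephun both end in -n yet inflect differently (totofuren, kagfephnar), so the final letter is not what conditions the rule; the last vowel is.
"gamednin" has last vowel 'i'. The stems whose last vowel is 'i' (bankid → bankdim, nasitdik → nasitdkim) delete the last vowel and add -im.
The other patterns: stems whose last vowel is 'e' repeat the first consonant+vowel as a prefix; stems whose last vowel is 'u' delete the last vowel and add -ar.
So gamednin → gamednnim.

gamednnim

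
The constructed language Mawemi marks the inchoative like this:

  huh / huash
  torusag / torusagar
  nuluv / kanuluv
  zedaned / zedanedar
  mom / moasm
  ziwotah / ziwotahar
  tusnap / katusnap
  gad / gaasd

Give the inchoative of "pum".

puasm

gad and zedaned both end in -d yet inflect differently (gaasd, zedanedar), so the final letter is not what conditions the rule; the number of vowels is.
"pum" has 1 vowel. The stems with 1 vowel (huh → huash, gad → gaasd, mom → moasm) insert -as- after the first vowel.
The other patterns: stems with 2 vowels add the prefix ka-; stems with 3 vowels add -ar.
So pum → puasm.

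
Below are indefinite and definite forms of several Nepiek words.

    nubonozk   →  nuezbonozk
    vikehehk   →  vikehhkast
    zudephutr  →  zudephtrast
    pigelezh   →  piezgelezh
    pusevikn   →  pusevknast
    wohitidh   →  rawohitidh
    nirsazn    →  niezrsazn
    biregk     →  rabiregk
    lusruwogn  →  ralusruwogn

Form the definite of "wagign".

"wagign" has second-to-last letter 'g'. The stems whose second-to-last letter is 'g' (lusruwogn → ralusruwogn, biregk → rabiregk) add the prefix ra-.
The other patterns: stems whose second-to-last letter is 'z' insert -ez- after the first vowel; stems whose second-to-last letter is 'h', 'k' or 't' delete the last vowel and add -ast.
So wagign → rawagign.

rawagign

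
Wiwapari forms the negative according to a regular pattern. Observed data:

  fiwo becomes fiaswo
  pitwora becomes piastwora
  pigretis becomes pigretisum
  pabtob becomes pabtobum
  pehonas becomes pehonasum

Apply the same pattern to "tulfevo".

tuaslfevo

fiwo and pabtob both have last vowel 'o' yet inflect differently (fiaswo, pabtobum), so the last vowel is not what conditions the rule; whether the stem ends in a vowel or a consonant is.
"tulfevo" ends in a vowel. The stems ending in a vowel (fiwo → fiaswo, pitwora → piastwora) insert -as- after the first vowel.
So tulfevo → tuaslfevo.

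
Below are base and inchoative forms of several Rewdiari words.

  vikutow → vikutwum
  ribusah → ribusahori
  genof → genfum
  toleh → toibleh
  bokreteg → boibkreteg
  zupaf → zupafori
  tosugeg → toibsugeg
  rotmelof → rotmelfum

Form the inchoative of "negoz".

toleh and ribusah both end in -h yet inflect differently (toibleh, ribusahori), so the final letter is not what conditions the rule; the last vowel is.
"negoz" has last vowel 'o'. The stems whose last vowel is 'o' (rotmelof → rotmelfum, genof → genfum, vikutow → vikutwum) delete the last vowel and add -um.
The other patterns: stems whose last vowel is 'e' insert -ib- after the first vowel; stems whose last vowel is 'a' add -ori.
So negoz → negzum.

negzum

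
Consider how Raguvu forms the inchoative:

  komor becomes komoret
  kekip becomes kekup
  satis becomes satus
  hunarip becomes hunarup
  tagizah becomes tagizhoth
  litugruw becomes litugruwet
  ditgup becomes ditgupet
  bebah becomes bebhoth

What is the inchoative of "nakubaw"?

"nakubaw" has last vowel 'a'. The stems whose last vowel is 'a' (bebah → bebhoth, tagizah → tagizhoth) delete the last vowel and add -oth.
The other patterns: stems whose last vowel is 'i' change the last vowel to 'u'; stems whose last vowel is 'o' or 'u' add -et.
So nakubaw → nakubwoth.

nakubwoth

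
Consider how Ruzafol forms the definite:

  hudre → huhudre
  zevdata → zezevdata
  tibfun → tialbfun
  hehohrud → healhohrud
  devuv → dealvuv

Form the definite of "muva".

hehohrud and hudre both begin with h- yet inflect differently (healhohrud, huhudre), so the first letter is not what conditions the rule; whether the stem ends in a vowel or a consonant is.
"muva" ends in a vowel. The stems ending in a vowel (zevdata → zezevdata, hudre → huhudre) repeat the first consonant+vowel as a prefix.
The other pattern: stems ending in a consonant insert -al- after the first vowel.
So muva → mumuva.

mumuva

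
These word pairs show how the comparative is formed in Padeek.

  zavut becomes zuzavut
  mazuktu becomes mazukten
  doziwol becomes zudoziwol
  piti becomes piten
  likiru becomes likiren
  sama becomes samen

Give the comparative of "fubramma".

mazuktu and zavut both have last vowel 'u' yet inflect differently (mazukten, zuzavut), so the last vowel is not what conditions the rule; whether the stem ends in a vowel or a consonant is.
"fubramma" ends in a vowel. The stems ending in a vowel (mazuktu → mazukten, piti → piten, sama → samen) drop the final letter and add -en.
So fubramma → fubrammen.

fubrammen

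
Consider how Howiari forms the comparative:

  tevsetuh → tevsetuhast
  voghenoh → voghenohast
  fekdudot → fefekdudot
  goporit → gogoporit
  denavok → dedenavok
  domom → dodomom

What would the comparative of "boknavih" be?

"boknavih" ends in -h. The stems ending in -h (tevsetuh → tevsetuhast, voghenoh → voghenohast) add -ast.
The other pattern: stems ending in -k, -m or -t repeat the first consonant+vowel as a prefix.
So boknavih → boknavihast.

boknavihast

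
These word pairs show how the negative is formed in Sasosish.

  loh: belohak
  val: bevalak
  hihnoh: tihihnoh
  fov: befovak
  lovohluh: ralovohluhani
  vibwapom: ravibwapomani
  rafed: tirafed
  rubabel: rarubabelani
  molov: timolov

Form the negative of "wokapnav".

"wokapnav" has 3 vowels. The stems with 3 vowels (vibwapom → ravibwapomani, rubabel → rarubabelani, lovohluh → ralovohluhani) add ra- … -ani around the stem.
So wokapnav → rawokapnavani.

rawokapnavani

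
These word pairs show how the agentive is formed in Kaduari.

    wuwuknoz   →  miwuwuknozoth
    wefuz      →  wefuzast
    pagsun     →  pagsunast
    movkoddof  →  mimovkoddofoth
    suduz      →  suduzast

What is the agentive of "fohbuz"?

wefuz and wuwuknoz both end in -z yet inflect differently (wefuzast, miwuwuknozoth), so the final letter is not what conditions the rule; the number of vowels is.
"fohbuz" has 2 vowels. The stems with 2 vowels (wefuz → wefuzast, suduz → suduzast, pagsun → pagsunast) add -ast.
The other pattern: stems with 3 vowels add mi- … -oth around the stem.
So fohbuz → fohbuzast.

fohbuzast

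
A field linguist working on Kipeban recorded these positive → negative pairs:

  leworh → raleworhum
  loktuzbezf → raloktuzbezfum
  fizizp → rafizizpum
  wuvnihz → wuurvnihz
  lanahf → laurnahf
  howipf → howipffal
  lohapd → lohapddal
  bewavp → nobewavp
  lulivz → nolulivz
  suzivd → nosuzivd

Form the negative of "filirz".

loktuzbezf and lanahf both end in -f yet inflect differently (raloktuzbezfum, laurnahf), so the final letter is not what conditions the rule; the second-to-last letter is.
"filirz" has second-to-last letter 'r'. The one such stem in the data (leworh → raleworhum) adds ra- … -um around the stem, so the same rule applies.
So filirz → rafilirzum.

rafilirzum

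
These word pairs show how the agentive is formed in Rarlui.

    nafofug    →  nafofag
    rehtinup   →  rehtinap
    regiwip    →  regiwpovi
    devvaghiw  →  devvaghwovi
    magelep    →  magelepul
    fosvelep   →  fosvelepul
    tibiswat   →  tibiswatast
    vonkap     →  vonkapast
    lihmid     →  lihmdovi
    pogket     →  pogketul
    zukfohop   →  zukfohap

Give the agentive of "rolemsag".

vonkap and magelep both end in -p yet inflect differently (vonkapast, magelepul), so the final letter is not what conditions the rule; the last vowel is.
"rolemsag" has last vowel 'a'. The stems whose last vowel is 'a' (tibiswat → tibiswatast, vonkap → vonkapast) add -ast.
So rolemsag → rolemsagast.

rolemsagast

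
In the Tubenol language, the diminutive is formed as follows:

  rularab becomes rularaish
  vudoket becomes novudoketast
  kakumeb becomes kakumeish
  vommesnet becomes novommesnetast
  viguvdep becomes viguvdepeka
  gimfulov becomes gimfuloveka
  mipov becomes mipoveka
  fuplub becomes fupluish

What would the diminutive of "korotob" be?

korotoish

"korotob" ends in -b. The stems ending in -b (kakumeb → kakumeish, fuplub → fupluish, rularab → rularaish) drop the final letter and add -ish.
So korotob → korotoish.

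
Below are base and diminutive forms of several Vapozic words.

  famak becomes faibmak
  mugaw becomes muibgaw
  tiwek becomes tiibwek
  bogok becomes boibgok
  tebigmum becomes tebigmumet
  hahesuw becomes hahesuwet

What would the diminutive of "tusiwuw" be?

tusiwuwet

hahesuw and mugaw both end in -w yet inflect differently (hahesuwet, muibgaw), so the final letter is not what conditions the rule; the number of vowels is.
"tusiwuw" has 3 vowels. The stems with 3 vowels (hahesuw → hahesuwet, tebigmum → tebigmumet) add -et.
The other pattern: stems with 2 vowels insert -ib- after the first vowel.
So tusiwuw → tusiwuwet.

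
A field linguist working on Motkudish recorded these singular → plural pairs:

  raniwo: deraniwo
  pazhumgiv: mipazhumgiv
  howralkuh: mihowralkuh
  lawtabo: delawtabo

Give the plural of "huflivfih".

pazhumgiv and raniwo both have 3 vowels yet inflect differently (mipazhumgiv, deraniwo), so the number of vowels is not what conditions the rule; whether the stem ends in a vowel or a consonant is.
"huflivfih" ends in a consonant. The stems ending in a consonant (pazhumgiv → mipazhumgiv, howralkuh → mihowralkuh) add the prefix mi-.
The other pattern: stems ending in a vowel add the prefix de-.
So huflivfih → mihuflivfih.

mihuflivfih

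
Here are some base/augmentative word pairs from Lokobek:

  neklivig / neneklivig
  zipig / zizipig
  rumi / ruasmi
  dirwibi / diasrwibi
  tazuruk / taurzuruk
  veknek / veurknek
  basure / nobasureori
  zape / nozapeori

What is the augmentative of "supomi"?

neklivig and rumi both have last vowel 'i' yet inflect differently (neneklivig, ruasmi), so the last vowel is not what conditions the rule; the final letter is.
"supomi" ends in -i. The stems ending in -i (rumi → ruasmi, dirwibi → diasrwibi) insert -as- after the first vowel.
The other patterns: stems ending in -g repeat the first consonant+vowel as a prefix; stems ending in -k insert -ur- after the first vowel; stems ending in -e add no- … -ori around the stem.
So supomi → suaspomi.

suaspomi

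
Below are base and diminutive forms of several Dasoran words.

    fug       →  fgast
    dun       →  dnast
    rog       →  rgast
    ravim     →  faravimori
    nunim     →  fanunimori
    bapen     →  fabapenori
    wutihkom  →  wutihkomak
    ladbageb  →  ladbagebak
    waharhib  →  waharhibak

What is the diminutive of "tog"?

dun and bapen both end in -n yet inflect differently (dnast, fabapenori), so the final letter is not what conditions the rule; the number of vowels is.
"tog" has 1 vowel. The stems with 1 vowel (fug → fgast, dun → dnast, rog → rgast) delete the last vowel and add -ast.
The other patterns: stems with 2 vowels add fa- … -ori around the stem; stems with 3 vowels add -ak.
So tog → tgast.

tgast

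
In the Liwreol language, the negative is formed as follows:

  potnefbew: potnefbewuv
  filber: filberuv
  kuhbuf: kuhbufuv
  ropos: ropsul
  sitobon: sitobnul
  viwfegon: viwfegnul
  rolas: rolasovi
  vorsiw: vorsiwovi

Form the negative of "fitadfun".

ropos and rolas both end in -s yet inflect differently (ropsul, rolasovi), so the final letter is not what conditions the rule; the last vowel is.
"fitadfun" has last vowel 'u'. The one such stem in the data (kuhbuf → kuhbufuv) adds -uv, so the same rule applies.
The other patterns: stems whose last vowel is 'o' delete the last vowel and add -ul; stems whose last vowel is 'a' or 'i' add -ovi.
So fitadfun → fitadfunuv.

fitadfunuv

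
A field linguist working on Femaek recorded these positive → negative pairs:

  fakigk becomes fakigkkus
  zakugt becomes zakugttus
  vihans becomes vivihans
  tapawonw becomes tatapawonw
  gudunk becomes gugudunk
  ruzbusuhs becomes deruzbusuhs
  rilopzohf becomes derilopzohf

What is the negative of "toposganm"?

totoposganm

fakigk and gudunk both end in -k yet inflect differently (fakigkkus, gugudunk), so the final letter is not what conditions the rule; the second-to-last letter is.
"toposganm" has second-to-last letter 'n'. The stems whose second-to-last letter is 'n' (vihans → vivihans, tapawonw → tatapawonw, gudunk → gugudunk) repeat the first consonant+vowel as a prefix.
So toposganm → totoposganm.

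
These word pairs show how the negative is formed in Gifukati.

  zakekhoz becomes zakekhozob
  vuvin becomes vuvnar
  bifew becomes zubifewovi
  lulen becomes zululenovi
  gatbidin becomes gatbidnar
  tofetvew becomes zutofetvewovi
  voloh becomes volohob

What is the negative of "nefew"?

zunefewovi

lulen and vuvin both end in -n yet inflect differently (zululenovi, vuvnar), so the final letter is not what conditions the rule; the last vowel is.
"nefew" has last vowel 'e'. The stems whose last vowel is 'e' (tofetvew → zutofetvewovi, lulen → zululenovi, bifew → zubifewovi) add zu- … -ovi around the stem.
So nefew → zunefewovi.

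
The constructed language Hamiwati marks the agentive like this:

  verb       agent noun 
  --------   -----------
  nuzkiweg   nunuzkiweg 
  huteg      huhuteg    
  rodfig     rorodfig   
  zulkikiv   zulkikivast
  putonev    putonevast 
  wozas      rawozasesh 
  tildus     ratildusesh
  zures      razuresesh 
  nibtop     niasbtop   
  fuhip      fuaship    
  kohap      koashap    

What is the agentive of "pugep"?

puasgep

rodfig and zulkikiv both have last vowel 'i' yet inflect differently (rorodfig, zulkikivast), so the last vowel is not what conditions the rule; the final letter is.
"pugep" ends in -p. The stems ending in -p (nibtop → niasbtop, fuhip → fuaship, kohap → koashap) insert -as- after the first vowel.
So pugep → puasgep.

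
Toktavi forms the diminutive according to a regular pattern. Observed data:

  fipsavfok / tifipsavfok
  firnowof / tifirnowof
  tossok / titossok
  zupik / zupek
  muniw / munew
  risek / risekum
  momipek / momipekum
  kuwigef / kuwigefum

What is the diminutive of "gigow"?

fipsavfok and zupik both end in -k yet inflect differently (tifipsavfok, zupek), so the final letter is not what conditions the rule; the last vowel is.
"gigow" has last vowel 'o'. The stems whose last vowel is 'o' (fipsavfok → tifipsavfok, firnowof → tifirnowof, tossok → titossok) add the prefix ti-.
So gigow → tigigow.

tigigow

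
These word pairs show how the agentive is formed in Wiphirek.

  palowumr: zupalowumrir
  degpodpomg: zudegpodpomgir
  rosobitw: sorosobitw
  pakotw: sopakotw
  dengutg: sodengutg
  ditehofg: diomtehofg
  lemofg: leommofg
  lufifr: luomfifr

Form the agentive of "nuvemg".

degpodpomg and dengutg both end in -g yet inflect differently (zudegpodpomgir, sodengutg), so the final letter is not what conditions the rule; the second-to-last letter is.
"nuvemg" has second-to-last letter 'm'. The stems whose second-to-last letter is 'm' (palowumr → zupalowumrir, degpodpomg → zudegpodpomgir) add zu- … -ir around the stem.
The other patterns: stems whose second-to-last letter is 't' add the prefix so-; stems whose second-to-last letter is 'f' insert -om- after the first vowel.
So nuvemg → zunuvemgir.

zunuvemgir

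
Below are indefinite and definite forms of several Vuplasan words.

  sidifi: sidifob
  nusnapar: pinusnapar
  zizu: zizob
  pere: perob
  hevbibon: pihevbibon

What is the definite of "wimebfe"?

hevbibon and sidifi both have 3 vowels yet inflect differently (pihevbibon, sidifob), so the number of vowels is not what conditions the rule; whether the stem ends in a vowel or a consonant is.
"wimebfe" ends in a vowel. The stems ending in a vowel (zizu → zizob, pere → perob, sidifi → sidifob) drop the final letter and add -ob.
The other pattern: stems ending in a consonant add the prefix pi-.
So wimebfe → wimebfob.

wimebfob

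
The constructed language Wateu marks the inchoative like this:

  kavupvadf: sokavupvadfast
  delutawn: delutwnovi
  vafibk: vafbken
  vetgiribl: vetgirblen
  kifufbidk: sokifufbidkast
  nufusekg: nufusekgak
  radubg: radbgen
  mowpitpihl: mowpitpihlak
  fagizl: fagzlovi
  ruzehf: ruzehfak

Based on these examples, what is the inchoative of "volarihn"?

volarihnak

kifufbidk and vafibk both end in -k yet inflect differently (sokifufbidkast, vafbken), so the final letter is not what conditions the rule; the second-to-last letter is.
"volarihn" has second-to-last letter 'h'. The stems whose second-to-last letter is 'h' (ruzehf → ruzehfak, mowpitpihl → mowpitpihlak) add -ak.
The other patterns: stems whose second-to-last letter is 'd' add so- … -ast around the stem; stems whose second-to-last letter is 'b' delete the last vowel and add -en; stems whose second-to-last letter is 'w' or 'z' delete the last vowel and add -ovi.
So volarihn → volarihnak.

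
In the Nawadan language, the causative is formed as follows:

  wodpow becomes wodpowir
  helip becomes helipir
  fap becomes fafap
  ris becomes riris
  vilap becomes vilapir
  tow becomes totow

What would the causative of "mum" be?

fap and vilap both end in -p yet inflect differently (fafap, vilapir), so the final letter is not what conditions the rule; the number of vowels is.
"mum" has 1 vowel. The stems with 1 vowel (ris → riris, tow → totow, fap → fafap) repeat the first consonant+vowel as a prefix.
So mum → mumum.

mumum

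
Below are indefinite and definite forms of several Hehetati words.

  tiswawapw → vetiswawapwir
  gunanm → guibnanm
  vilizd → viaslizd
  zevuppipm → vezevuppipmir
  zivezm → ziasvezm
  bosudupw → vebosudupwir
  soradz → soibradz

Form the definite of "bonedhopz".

zevuppipm and zivezm both end in -m yet inflect differently (vezevuppipmir, ziasvezm), so the final letter is not what conditions the rule; the second-to-last letter is.
"bonedhopz" has second-to-last letter 'p'. The stems whose second-to-last letter is 'p' (tiswawapw → vetiswawapwir, zevuppipm → vezevuppipmir, bosudupw → vebosudupwir) add ve- … -ir around the stem.
So bonedhopz → vebonedhopzir.

vebonedhopzir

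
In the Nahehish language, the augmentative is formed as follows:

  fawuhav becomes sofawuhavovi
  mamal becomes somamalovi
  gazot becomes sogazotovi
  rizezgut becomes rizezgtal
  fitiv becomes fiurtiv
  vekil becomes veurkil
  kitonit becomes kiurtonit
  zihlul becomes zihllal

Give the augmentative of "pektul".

pektlal

vekil and zihlul both end in -l yet inflect differently (veurkil, zihllal), so the final letter is not what conditions the rule; the last vowel is.
"pektul" has last vowel 'u'. The stems whose last vowel is 'u' (zihlul → zihllal, rizezgut → rizezgtal) delete the last vowel and add -al.
So pektul → pektlal.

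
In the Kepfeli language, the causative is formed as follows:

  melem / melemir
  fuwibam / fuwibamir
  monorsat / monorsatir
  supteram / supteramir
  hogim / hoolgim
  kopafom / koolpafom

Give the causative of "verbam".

"verbam" has last vowel 'a'. The stems whose last vowel is 'a' (fuwibam → fuwibamir, monorsat → monorsatir, supteram → supteramir) add -ir.
So verbam → verbamir.

verbamir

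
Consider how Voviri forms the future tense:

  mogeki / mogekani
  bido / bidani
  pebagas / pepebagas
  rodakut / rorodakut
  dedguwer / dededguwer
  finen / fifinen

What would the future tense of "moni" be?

monani

mogeki and pebagas both have 3 vowels yet inflect differently (mogekani, pepebagas), so the number of vowels is not what conditions the rule; whether the stem ends in a vowel or a consonant is.
"moni" ends in a vowel. The stems ending in a vowel (mogeki → mogekani, bido → bidani) drop the final letter and add -ani.
So moni → monani.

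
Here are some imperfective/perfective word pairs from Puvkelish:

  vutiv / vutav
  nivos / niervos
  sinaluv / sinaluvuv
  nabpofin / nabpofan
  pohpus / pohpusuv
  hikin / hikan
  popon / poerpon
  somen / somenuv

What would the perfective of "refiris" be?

refiras

hikin and popon both end in -n yet inflect differently (hikan, poerpon), so the final letter is not what conditions the rule; the last vowel is.
"refiris" has last vowel 'i'. The stems whose last vowel is 'i' (hikin → hikan, vutiv → vutav, nabpofin → nabpofan) change the last vowel to 'a'.
So refiris → refiras.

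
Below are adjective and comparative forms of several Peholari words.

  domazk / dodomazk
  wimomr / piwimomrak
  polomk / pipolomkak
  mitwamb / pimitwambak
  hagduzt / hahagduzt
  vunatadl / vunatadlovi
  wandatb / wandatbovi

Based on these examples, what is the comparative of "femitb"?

domazk and polomk both end in -k yet inflect differently (dodomazk, pipolomkak), so the final letter is not what conditions the rule; the second-to-last letter is.
"femitb" has second-to-last letter 't'. The one such stem in the data (wandatb → wandatbovi) adds -ovi, so the same rule applies.
So femitb → femitbovi.

femitbovi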